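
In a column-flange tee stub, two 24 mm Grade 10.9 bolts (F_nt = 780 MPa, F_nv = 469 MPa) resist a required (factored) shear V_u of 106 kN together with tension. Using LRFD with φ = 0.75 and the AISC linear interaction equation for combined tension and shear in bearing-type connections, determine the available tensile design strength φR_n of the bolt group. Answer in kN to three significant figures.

512 kN

A_b = π·24²/4 = 452.4 mm²; f_rv = 106 × 1000 / (2 × 452.4) = 117.2 MPa.
F'_nt = 1.3 F_nt − (F_nt / φF_nv) f_rv = 1.3·780 − (780/(0.75·469))·117.2 = 754.2 MPa, capped at F_nt → F'_nt = 754.2 MPa.
R_n = F'_nt · A_b · n = 754.2 × 452.4 × 2 / 1000 = 682.4 kN.
Design strength φR_n = 0.75 × 682.4 = 512 kN.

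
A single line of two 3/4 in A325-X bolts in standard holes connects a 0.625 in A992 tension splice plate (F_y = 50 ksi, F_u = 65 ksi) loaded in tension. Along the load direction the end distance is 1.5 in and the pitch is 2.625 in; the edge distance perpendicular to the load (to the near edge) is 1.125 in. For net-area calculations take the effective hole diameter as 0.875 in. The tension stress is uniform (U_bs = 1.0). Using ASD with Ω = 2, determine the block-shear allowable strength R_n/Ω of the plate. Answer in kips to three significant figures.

Shear plane L_v = 1.5 + 1·2.625 = 4.125 in; A_gv = 4.125 × 0.625 = 2.578 in².
A_nv = (4.125 − 1.5·0.875) × 0.625 = 1.758 in².
A_nt = (1.125 − 0.5·0.875) × 0.625 = 0.4297 in².
0.6 F_u A_nv = 68.55 kips; 0.6 F_y A_gv = 77.34 kips → shear rupture governs the shear term.
R_n = 68.55 + 1.0 × 65 × 0.4297 = 96.48 kips.
Allowable strength R_n/Ω = 96.48 / 2 = 48.2 kips.

48.2 kips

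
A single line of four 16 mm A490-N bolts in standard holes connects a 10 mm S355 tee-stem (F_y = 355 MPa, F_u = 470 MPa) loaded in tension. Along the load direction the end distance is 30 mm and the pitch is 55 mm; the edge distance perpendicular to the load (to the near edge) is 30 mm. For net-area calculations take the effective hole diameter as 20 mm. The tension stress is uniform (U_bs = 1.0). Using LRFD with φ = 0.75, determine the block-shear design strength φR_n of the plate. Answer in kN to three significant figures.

335 kN

Shear plane L_v = 30 + 3·55 = 195 mm; A_gv = 195 × 10 = 1950 mm².
A_nv = (195 − 3.5·20) × 10 = 1250 mm².
A_nt = (30 − 0.5·20) × 10 = 200 mm².
0.6 F_u A_nv = 352.5 kN; 0.6 F_y A_gv = 415.4 kN → shear rupture governs the shear term.
R_n = 352.5 + 1.0 × 470 × 200 / 1000 = 446.5 kN.
Design strength φR_n = 0.75 × 446.5 = 335 kN.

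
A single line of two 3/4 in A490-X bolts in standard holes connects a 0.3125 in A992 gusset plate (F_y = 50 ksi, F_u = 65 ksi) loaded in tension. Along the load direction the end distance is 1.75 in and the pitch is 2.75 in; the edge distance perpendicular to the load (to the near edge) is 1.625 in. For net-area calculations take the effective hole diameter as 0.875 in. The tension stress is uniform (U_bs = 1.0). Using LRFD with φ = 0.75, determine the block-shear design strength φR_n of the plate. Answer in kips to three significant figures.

47.2 kips

Shear plane L_v = 1.75 + 1·2.75 = 4.5 in; A_gv = 4.5 × 0.3125 = 1.406 in².
A_nv = (4.5 − 1.5·0.875) × 0.3125 = 0.9961 in².
A_nt = (1.625 − 0.5·0.875) × 0.3125 = 0.3711 in².
0.6 F_u A_nv = 38.85 kips; 0.6 F_y A_gv = 42.19 kips → shear rupture governs the shear term.
R_n = 38.85 + 1.0 × 65 × 0.3711 = 62.97 kips.
Design strength φR_n = 0.75 × 62.97 = 47.2 kips.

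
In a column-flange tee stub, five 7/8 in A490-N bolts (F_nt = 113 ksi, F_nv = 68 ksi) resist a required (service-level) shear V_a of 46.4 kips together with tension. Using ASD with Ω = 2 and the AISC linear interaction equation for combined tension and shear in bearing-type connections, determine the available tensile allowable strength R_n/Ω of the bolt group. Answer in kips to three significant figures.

A_b = π·0.875²/4 = 0.6013 in²; f_rv = 46.4 / (5 × 0.6013) = 15.43 ksi.
F'_nt = 1.3 F_nt − (Ω F_nt / F_nv) f_rv = 1.3·113 − (2·113/68)·15.43 = 95.61 ksi, capped at F_nt → F'_nt = 95.61 ksi.
R_n = F'_nt · A_b · n = 95.61 × 0.6013 × 5 = 287.5 kips.
Allowable strength R_n/Ω = 287.5 / 2 = 144 kips.

144 kips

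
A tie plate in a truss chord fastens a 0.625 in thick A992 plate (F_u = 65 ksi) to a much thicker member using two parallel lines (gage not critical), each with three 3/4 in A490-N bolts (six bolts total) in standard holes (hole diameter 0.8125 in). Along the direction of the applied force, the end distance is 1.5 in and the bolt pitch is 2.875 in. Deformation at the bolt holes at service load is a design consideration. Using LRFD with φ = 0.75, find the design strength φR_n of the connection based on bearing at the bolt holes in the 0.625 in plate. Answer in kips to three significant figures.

Per bolt r_n = 1.2 l_c t F_u ≤ 2.4 d t F_u; upper limit = 2.4 × 0.75 × 0.625 × 65 = 73.12 kips.
Edge bolt: l_c = 1.5 − 0.8125/2 = 1.094 in → 1.2 × 1.094 × 0.625 × 65 = 53.32 → r_n = 53.32 kips.
Interior bolts: l_c = 2.875 − 0.8125 = 2.062 in → 1.2 × 2.062 × 0.625 × 65 = 100.5 → r_n = 73.12 kips.
R_n = 2 × 53.32 + 4 × 73.12 = 399.1 kips.
Design strength φR_n = 0.75 × 399.1 = 299 kips.

299 kips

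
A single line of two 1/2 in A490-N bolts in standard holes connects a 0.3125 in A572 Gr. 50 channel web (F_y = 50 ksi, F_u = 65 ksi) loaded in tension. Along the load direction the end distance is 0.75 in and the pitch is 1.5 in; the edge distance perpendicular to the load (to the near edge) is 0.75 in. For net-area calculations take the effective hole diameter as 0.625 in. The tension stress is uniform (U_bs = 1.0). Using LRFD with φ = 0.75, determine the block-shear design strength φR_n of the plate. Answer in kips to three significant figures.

Shear plane L_v = 0.75 + 1·1.5 = 2.25 in; A_gv = 2.25 × 0.3125 = 0.7031 in².
A_nv = (2.25 − 1.5·0.625) × 0.3125 = 0.4102 in².
A_nt = (0.75 − 0.5·0.625) × 0.3125 = 0.1367 in².
0.6 F_u A_nv = 16 kips; 0.6 F_y A_gv = 21.09 kips → shear rupture governs the shear term.
R_n = 16 + 1.0 × 65 × 0.1367 = 24.88 kips.
Design strength φR_n = 0.75 × 24.88 = 18.7 kips.

18.7 kips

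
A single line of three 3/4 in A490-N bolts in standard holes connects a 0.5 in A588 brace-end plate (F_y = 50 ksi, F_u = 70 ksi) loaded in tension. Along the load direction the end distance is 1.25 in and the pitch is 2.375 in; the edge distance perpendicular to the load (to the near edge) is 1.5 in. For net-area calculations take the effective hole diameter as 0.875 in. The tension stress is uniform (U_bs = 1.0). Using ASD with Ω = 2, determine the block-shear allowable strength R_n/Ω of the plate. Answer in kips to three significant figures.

Shear plane L_v = 1.25 + 2·2.375 = 6 in; A_gv = 6 × 0.5 = 3 in².
A_nv = (6 − 2.5·0.875) × 0.5 = 1.906 in².
A_nt = (1.5 − 0.5·0.875) × 0.5 = 0.5312 in².
0.6 F_u A_nv = 80.06 kips; 0.6 F_y A_gv = 90 kips → shear rupture governs the shear term.
R_n = 80.06 + 1.0 × 70 × 0.5312 = 117.2 kips.
Allowable strength R_n/Ω = 117.2 / 2 = 58.6 kips.

58.6 kips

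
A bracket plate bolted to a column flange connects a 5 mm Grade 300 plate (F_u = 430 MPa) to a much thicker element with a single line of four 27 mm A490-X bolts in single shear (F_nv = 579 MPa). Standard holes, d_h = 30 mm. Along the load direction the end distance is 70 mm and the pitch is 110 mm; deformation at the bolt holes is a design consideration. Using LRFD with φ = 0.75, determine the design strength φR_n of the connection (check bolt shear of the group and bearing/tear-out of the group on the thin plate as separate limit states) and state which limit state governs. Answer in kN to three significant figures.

418 kN (bearing governs)

Bolt shear: A_b = π·27²/4 = 572.6 mm²; R_n = 579 × 572.6 × 4 × 1 / 1000 = 1326 kN → 0.75 × 1326 = 995 kN.
Bearing (1.2 l_c t F_u ≤ 2.4 d t F_u): upper limit = 2.4·27·5·430 / 1000 = 139.3 kN.
  Edge l_c = 70 − 30/2 = 55 → r_n = 139.3 kN; interior l_c = 110 − 30 = 80 → r_n = 139.3 kN.
  R_n,bearing = 1·139.3 + 3·139.3 = 557.3 kN → 0.75 × 557.3 = 418 kN.
Bearing governs: 418 kN.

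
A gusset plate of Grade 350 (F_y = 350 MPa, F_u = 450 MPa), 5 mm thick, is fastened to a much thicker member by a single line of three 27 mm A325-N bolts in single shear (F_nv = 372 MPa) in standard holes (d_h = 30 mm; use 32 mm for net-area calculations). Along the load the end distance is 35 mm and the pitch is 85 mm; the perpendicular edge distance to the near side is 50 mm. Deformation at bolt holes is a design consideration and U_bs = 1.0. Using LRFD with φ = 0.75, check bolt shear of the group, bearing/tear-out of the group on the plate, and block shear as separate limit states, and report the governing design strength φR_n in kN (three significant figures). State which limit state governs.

184 kN (block shear governs)

Bolt shear: A_b = π·27²/4 = 572.6 mm²; R_n = 372 × 572.6 × 3 × 1 / 1000 = 639 kN → 0.75 × 639 = 479 kN.
Bearing: edge l_c = 20, r_n = 54 kN; interior l_c = 55, r_n = 145.8 kN; R_n = 54 + 2·145.8 = 345.6 kN → 259 kN.
Block shear: A_gv = 1025, A_nv = 625, A_nt = 170 mm²; R_n = min(0.6F_uA_nv, 0.6F_yA_gv) + U_bs·F_u·A_nt = 245.2 kN → 184 kN.
Block shear governs: 184 kN.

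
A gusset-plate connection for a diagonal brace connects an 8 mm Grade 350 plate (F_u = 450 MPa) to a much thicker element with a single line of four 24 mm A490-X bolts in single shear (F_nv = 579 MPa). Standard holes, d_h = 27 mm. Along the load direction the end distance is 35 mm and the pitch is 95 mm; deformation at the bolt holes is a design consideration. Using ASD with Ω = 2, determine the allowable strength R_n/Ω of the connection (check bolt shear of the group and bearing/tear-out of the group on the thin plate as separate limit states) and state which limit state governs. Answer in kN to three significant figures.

357 kN (bearing governs)

Bolt shear: A_b = π·24²/4 = 452.4 mm²; R_n = 579 × 452.4 × 4 × 1 / 1000 = 1048 kN → 1048 / 2 = 524 kN.
Bearing (1.2 l_c t F_u ≤ 2.4 d t F_u): upper limit = 2.4·24·8·450 / 1000 = 207.4 kN.
  Edge l_c = 35 − 27/2 = 21.5 → r_n = 92.88 kN; interior l_c = 95 − 27 = 68 → r_n = 207.4 kN.
  R_n,bearing = 1·92.88 + 3·207.4 = 715 kN → 715 / 2 = 357 kN.
Bearing governs: 357 kN.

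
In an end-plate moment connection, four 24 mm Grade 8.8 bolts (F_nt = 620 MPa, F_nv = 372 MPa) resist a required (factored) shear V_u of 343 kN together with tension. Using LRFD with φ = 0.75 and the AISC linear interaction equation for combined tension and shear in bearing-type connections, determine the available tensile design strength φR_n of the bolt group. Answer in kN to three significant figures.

A_b = π·24²/4 = 452.4 mm²; f_rv = 343 × 1000 / (4 × 452.4) = 189.5 MPa.
F'_nt = 1.3 F_nt − (F_nt / φF_nv) f_rv = 1.3·620 − (620/(0.75·372))·189.5 = 384.8 MPa, capped at F_nt → F'_nt = 384.8 MPa.
R_n = F'_nt · A_b · n = 384.8 × 452.4 × 4 / 1000 = 696.3 kN.
Design strength φR_n = 0.75 × 696.3 = 522 kN.

522 kN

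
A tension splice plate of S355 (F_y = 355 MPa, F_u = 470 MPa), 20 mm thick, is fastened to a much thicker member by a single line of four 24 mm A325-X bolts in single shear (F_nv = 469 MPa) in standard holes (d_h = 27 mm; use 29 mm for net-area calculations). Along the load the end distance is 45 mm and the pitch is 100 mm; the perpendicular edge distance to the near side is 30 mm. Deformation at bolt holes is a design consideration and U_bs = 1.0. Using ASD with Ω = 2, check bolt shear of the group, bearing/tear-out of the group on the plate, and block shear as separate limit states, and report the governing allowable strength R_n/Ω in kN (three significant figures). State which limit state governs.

Bolt shear: A_b = π·24²/4 = 452.4 mm²; R_n = 469 × 452.4 × 4 × 1 / 1000 = 848.7 kN → 848.7 / 2 = 424 kN.
Bearing: edge l_c = 31.5, r_n = 355.3 kN; interior l_c = 73, r_n = 541.4 kN; R_n = 355.3 + 3·541.4 = 1980 kN → 990 kN.
Block shear: A_gv = 6900, A_nv = 4870, A_nt = 310 mm²; R_n = min(0.6F_uA_nv, 0.6F_yA_gv) + U_bs·F_u·A_nt = 1519 kN → 760 kN.
Bolt shear governs: 424 kN.

424 kN (bolt shear governs)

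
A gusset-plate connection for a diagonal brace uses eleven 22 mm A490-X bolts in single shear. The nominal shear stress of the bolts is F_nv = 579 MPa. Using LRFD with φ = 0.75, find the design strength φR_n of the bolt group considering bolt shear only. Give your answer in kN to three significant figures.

A_b = π × 22² / 4 = 380.1 mm².
R_n = F_nv · A_b · n · n_s = 579 × 380.1 × 11 × 1 / 1000 = 2421 kN.
Design strength φR_n = 0.75 × 2421 = 1820 kN.

1820 kN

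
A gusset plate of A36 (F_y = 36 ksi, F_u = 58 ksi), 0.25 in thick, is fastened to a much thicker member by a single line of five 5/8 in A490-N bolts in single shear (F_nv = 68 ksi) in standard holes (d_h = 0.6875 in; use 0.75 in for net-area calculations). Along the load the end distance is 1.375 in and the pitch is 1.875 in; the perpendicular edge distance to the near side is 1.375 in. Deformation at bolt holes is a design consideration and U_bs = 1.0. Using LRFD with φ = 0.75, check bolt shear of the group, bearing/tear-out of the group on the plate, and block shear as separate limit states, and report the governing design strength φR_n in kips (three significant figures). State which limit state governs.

Bolt shear: A_b = π·0.625²/4 = 0.3068 in²; R_n = 68 × 0.3068 × 5 × 1 = 104.3 kips → 0.75 × 104.3 = 78.2 kips.
Bearing: edge l_c = 1.031, r_n = 17.94 kips; interior l_c = 1.188, r_n = 20.66 kips; R_n = 17.94 + 4·20.66 = 100.6 kips → 75.4 kips.
Block shear: A_gv = 2.219, A_nv = 1.375, A_nt = 0.25 in²; R_n = min(0.6F_uA_nv, 0.6F_yA_gv) + U_bs·F_u·A_nt = 62.35 kips → 46.8 kips.
Block shear governs: 46.8 kips.

46.8 kips (block shear governs)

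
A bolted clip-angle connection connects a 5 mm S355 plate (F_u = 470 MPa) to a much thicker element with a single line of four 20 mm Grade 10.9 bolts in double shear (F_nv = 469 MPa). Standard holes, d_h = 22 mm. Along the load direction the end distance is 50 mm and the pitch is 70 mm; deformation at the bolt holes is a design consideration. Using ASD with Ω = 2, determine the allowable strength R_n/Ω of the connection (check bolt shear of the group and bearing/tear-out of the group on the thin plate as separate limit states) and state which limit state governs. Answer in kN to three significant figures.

Bolt shear: A_b = π·20²/4 = 314.2 mm²; R_n = 469 × 314.2 × 4 × 2 / 1000 = 1179 kN → 1179 / 2 = 589 kN.
Bearing (1.2 l_c t F_u ≤ 2.4 d t F_u): upper limit = 2.4·20·5·470 / 1000 = 112.8 kN.
  Edge l_c = 50 − 22/2 = 39 → r_n = 110 kN; interior l_c = 70 − 22 = 48 → r_n = 112.8 kN.
  R_n,bearing = 1·110 + 3·112.8 = 448.4 kN → 448.4 / 2 = 224 kN.
Bearing governs: 224 kN.

224 kN (bearing governs)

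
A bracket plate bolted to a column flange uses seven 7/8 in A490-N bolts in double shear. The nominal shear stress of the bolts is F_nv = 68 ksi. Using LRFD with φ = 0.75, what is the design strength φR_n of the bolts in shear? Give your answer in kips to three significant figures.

A_b = π × 0.875² / 4 = 0.6013 in².
R_n = F_nv · A_b · n · n_s = 68 × 0.6013 × 7 × 2 = 572.5 kips.
Design strength φR_n = 0.75 × 572.5 = 429 kips.

429 kips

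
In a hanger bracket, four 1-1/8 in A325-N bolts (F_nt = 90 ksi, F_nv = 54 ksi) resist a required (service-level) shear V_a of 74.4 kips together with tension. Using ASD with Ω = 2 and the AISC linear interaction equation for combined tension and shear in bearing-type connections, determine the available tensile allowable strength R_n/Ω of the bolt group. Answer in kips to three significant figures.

109 kips

A_b = π·1.125²/4 = 0.994 in²; f_rv = 74.4 / (4 × 0.994) = 18.71 ksi.
F'_nt = 1.3 F_nt − (Ω F_nt / F_nv) f_rv = 1.3·90 − (2·90/54)·18.71 = 54.63 ksi, capped at F_nt → F'_nt = 54.63 ksi.
R_n = F'_nt · A_b · n = 54.63 × 0.994 × 4 = 217.2 kips.
Allowable strength R_n/Ω = 217.2 / 2 = 109 kips.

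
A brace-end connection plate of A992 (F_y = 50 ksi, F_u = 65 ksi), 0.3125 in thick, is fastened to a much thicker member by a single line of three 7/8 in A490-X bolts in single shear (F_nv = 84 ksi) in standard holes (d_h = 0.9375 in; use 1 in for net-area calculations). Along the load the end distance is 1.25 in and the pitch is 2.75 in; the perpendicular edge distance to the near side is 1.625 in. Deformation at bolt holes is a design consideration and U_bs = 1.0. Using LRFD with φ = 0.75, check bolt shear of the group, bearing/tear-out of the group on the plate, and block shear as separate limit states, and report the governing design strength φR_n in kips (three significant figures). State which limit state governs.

56 kips (block shear governs)

Bolt shear: A_b = π·0.875²/4 = 0.6013 in²; R_n = 84 × 0.6013 × 3 × 1 = 151.5 kips → 0.75 × 151.5 = 114 kips.
Bearing: edge l_c = 0.7812, r_n = 19.04 kips; interior l_c = 1.812, r_n = 42.66 kips; R_n = 19.04 + 2·42.66 = 104.4 kips → 78.3 kips.
Block shear: A_gv = 2.109, A_nv = 1.328, A_nt = 0.3516 in²; R_n = min(0.6F_uA_nv, 0.6F_yA_gv) + U_bs·F_u·A_nt = 74.65 kips → 56 kips.
Block shear governs: 56 kips.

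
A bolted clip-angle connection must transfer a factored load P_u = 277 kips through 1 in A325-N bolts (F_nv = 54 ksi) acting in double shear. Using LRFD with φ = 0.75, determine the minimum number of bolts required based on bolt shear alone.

5 bolts

A_b = π·1²/4 = 0.7854 in².
Per-bolt design strength φR_n = 0.75 × 54 × 0.7854 × 2 = 63.62 kips.
n ≥ 277 / 63.62 = 4.354 → use 5 bolts.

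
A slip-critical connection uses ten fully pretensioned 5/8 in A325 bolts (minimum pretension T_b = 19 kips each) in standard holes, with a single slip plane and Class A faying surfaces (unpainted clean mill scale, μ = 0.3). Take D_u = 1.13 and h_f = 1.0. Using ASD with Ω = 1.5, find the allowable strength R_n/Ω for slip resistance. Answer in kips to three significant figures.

42.9 kips

R_n = μ · D_u · h_f · T_b · n_s · n_b = 0.3 × 1.13 × 1.0 × 19 × 1 × 10 = 64.41 kips.
Allowable strength R_n/Ω = 64.41 / 1.5 = 42.9 kips.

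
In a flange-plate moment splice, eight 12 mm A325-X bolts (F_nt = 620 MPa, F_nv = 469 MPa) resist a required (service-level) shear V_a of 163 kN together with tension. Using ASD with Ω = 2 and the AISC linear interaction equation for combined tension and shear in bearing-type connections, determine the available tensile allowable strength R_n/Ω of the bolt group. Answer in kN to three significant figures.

A_b = π·12²/4 = 113.1 mm²; f_rv = 163 × 1000 / (8 × 113.1) = 180.2 MPa.
F'_nt = 1.3 F_nt − (Ω F_nt / F_nv) f_rv = 1.3·620 − (2·620/469)·180.2 = 329.7 MPa, capped at F_nt → F'_nt = 329.7 MPa.
R_n = F'_nt · A_b · n = 329.7 × 113.1 × 8 / 1000 = 298.3 kN.
Allowable strength R_n/Ω = 298.3 / 2 = 149 kN.

149 kN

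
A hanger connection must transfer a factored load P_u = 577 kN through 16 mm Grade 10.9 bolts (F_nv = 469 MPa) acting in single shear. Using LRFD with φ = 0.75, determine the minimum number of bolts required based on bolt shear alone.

9 bolts

A_b = π·16²/4 = 201.1 mm².
Per-bolt design strength φR_n = 0.75 × 469 × 201.1 × 1 / 1000 = 70.72 kN.
n ≥ 577 / 70.72 = 8.159 → use 9 bolts.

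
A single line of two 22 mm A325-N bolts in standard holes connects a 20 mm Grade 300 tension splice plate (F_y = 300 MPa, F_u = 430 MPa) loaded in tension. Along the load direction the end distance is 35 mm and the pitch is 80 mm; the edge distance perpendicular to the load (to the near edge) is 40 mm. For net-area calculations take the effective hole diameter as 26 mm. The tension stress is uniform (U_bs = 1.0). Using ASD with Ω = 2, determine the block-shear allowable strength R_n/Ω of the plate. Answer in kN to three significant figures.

312 kN

Shear plane L_v = 35 + 1·80 = 115 mm; A_gv = 115 × 20 = 2300 mm².
A_nv = (115 − 1.5·26) × 20 = 1520 mm².
A_nt = (40 − 0.5·26) × 20 = 540 mm².
0.6 F_u A_nv = 392.2 kN; 0.6 F_y A_gv = 414 kN → shear rupture governs the shear term.
R_n = 392.2 + 1.0 × 430 × 540 / 1000 = 624.4 kN.
Allowable strength R_n/Ω = 624.4 / 2 = 312 kN.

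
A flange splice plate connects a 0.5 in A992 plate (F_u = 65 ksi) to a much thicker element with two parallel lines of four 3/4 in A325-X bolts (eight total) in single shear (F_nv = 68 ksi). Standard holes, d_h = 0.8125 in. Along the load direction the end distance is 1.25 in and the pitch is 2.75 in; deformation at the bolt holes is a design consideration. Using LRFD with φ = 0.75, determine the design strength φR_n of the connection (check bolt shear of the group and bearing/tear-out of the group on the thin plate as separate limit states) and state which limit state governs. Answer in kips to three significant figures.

Bolt shear: A_b = π·0.75²/4 = 0.4418 in²; R_n = 68 × 0.4418 × 8 × 1 = 240.3 kips → 0.75 × 240.3 = 180 kips.
Bearing (1.2 l_c t F_u ≤ 2.4 d t F_u): upper limit = 2.4·0.75·0.5·65 = 58.5 kips.
  Edge l_c = 1.25 − 0.8125/2 = 0.8438 → r_n = 32.91 kips; interior l_c = 2.75 − 0.8125 = 1.938 → r_n = 58.5 kips.
  R_n,bearing = 2·32.91 + 6·58.5 = 416.8 kips → 0.75 × 416.8 = 313 kips.
Bolt shear governs: 180 kips.

180 kips (bolt shear governs)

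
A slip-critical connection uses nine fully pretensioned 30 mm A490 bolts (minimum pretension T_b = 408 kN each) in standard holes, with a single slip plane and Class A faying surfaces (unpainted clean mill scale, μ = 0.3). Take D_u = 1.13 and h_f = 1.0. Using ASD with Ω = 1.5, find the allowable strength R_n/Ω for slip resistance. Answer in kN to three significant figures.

R_n = μ · D_u · h_f · T_b · n_s · n_b = 0.3 × 1.13 × 1.0 × 408 × 1 × 9 = 1245 kN.
Allowable strength R_n/Ω = 1245 / 1.5 = 830 kN.

830 kN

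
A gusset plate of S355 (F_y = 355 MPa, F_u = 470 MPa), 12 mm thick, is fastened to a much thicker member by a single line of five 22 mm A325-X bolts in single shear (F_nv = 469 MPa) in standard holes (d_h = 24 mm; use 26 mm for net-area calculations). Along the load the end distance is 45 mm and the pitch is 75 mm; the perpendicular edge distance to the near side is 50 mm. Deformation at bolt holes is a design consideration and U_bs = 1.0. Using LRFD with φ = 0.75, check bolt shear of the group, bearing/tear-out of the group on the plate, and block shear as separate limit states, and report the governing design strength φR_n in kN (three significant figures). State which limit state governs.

Bolt shear: A_b = π·22²/4 = 380.1 mm²; R_n = 469 × 380.1 × 5 × 1 / 1000 = 891.4 kN → 0.75 × 891.4 = 669 kN.
Bearing: edge l_c = 33, r_n = 223.3 kN; interior l_c = 51, r_n = 297.8 kN; R_n = 223.3 + 4·297.8 = 1415 kN → 1060 kN.
Block shear: A_gv = 4140, A_nv = 2736, A_nt = 444 mm²; R_n = min(0.6F_uA_nv, 0.6F_yA_gv) + U_bs·F_u·A_nt = 980.2 kN → 735 kN.
Bolt shear governs: 669 kN.

669 kN (bolt shear governs)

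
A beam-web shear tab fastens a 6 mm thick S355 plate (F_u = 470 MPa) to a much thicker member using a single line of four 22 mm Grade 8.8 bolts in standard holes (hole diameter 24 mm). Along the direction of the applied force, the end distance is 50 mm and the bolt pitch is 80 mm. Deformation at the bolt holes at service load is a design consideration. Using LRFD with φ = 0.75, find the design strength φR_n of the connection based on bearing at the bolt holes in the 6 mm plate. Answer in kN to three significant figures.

431 kN

Per bolt r_n = 1.2 l_c t F_u ≤ 2.4 d t F_u; upper limit = 2.4 × 22 × 6 × 470 / 1000 = 148.9 kN.
Edge bolt: l_c = 50 − 24/2 = 38 mm → 1.2 × 38 × 6 × 470 / 1000 = 128.6 → r_n = 128.6 kN.
Interior bolts: l_c = 80 − 24 = 56 mm → 1.2 × 56 × 6 × 470 / 1000 = 189.5 → r_n = 148.9 kN.
R_n = 1 × 128.6 + 3 × 148.9 = 575.3 kN.
Design strength φR_n = 0.75 × 575.3 = 431 kN.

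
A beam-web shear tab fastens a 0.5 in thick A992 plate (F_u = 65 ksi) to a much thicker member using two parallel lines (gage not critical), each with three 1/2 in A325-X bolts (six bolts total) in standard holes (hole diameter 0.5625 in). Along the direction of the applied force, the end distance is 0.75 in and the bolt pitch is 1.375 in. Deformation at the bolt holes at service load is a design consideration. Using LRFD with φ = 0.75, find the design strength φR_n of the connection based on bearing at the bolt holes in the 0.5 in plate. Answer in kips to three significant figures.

Per bolt r_n = 1.2 l_c t F_u ≤ 2.4 d t F_u; upper limit = 2.4 × 0.5 × 0.5 × 65 = 39 kips.
Edge bolt: l_c = 0.75 − 0.5625/2 = 0.4688 in → 1.2 × 0.4688 × 0.5 × 65 = 18.28 → r_n = 18.28 kips.
Interior bolts: l_c = 1.375 − 0.5625 = 0.8125 in → 1.2 × 0.8125 × 0.5 × 65 = 31.69 → r_n = 31.69 kips.
R_n = 2 × 18.28 + 4 × 31.69 = 163.3 kips.
Design strength φR_n = 0.75 × 163.3 = 122 kips.

122 kips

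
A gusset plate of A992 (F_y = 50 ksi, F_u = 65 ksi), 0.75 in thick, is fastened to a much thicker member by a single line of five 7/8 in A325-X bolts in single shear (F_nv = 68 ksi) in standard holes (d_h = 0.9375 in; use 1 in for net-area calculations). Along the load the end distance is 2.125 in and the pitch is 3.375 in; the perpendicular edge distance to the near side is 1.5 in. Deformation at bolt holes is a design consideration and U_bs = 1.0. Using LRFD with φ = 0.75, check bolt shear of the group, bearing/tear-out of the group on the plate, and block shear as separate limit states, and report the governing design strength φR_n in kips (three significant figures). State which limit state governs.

153 kips (bolt shear governs)

Bolt shear: A_b = π·0.875²/4 = 0.6013 in²; R_n = 68 × 0.6013 × 5 × 1 = 204.4 kips → 0.75 × 204.4 = 153 kips.
Bearing: edge l_c = 1.656, r_n = 96.89 kips; interior l_c = 2.438, r_n = 102.4 kips; R_n = 96.89 + 4·102.4 = 506.4 kips → 380 kips.
Block shear: A_gv = 11.72, A_nv = 8.344, A_nt = 0.75 in²; R_n = min(0.6F_uA_nv, 0.6F_yA_gv) + U_bs·F_u·A_nt = 374.2 kips → 281 kips.
Bolt shear governs: 153 kips.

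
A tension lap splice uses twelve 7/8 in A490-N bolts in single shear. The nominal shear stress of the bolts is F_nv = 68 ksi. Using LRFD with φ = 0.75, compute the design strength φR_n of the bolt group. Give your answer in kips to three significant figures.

A_b = π × 0.875² / 4 = 0.6013 in².
R_n = F_nv · A_b · n · n_s = 68 × 0.6013 × 12 × 1 = 490.7 kips.
Design strength φR_n = 0.75 × 490.7 = 368 kips.

368 kips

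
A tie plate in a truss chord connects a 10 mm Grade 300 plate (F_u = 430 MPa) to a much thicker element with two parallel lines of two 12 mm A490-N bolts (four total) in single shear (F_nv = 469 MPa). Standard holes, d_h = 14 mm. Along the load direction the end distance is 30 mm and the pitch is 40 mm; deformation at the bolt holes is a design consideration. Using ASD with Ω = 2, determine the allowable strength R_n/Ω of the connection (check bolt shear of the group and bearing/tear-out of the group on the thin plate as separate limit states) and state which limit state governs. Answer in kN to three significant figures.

Bolt shear: A_b = π·12²/4 = 113.1 mm²; R_n = 469 × 113.1 × 4 × 1 / 1000 = 212.2 kN → 212.2 / 2 = 106 kN.
Bearing (1.2 l_c t F_u ≤ 2.4 d t F_u): upper limit = 2.4·12·10·430 / 1000 = 123.8 kN.
  Edge l_c = 30 − 14/2 = 23 → r_n = 118.7 kN; interior l_c = 40 − 14 = 26 → r_n = 123.8 kN.
  R_n,bearing = 2·118.7 + 2·123.8 = 485 kN → 485 / 2 = 243 kN.
Bolt shear governs: 106 kN.

106 kN (bolt shear governs)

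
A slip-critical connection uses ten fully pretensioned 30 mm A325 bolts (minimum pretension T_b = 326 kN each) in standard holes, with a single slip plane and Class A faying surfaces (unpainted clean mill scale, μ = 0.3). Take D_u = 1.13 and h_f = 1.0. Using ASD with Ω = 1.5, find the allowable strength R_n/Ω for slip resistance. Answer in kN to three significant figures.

737 kN

R_n = μ · D_u · h_f · T_b · n_s · n_b = 0.3 × 1.13 × 1.0 × 326 × 1 × 10 = 1105 kN.
Allowable strength R_n/Ω = 1105 / 1.5 = 737 kN.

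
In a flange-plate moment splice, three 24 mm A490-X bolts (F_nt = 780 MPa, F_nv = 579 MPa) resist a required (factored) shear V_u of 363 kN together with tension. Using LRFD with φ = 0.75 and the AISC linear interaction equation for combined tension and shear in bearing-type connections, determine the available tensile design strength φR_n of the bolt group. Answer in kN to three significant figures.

543 kN

A_b = π·24²/4 = 452.4 mm²; f_rv = 363 × 1000 / (3 × 452.4) = 267.5 MPa.
F'_nt = 1.3 F_nt − (F_nt / φF_nv) f_rv = 1.3·780 − (780/(0.75·579))·267.5 = 533.6 MPa, capped at F_nt → F'_nt = 533.6 MPa.
R_n = F'_nt · A_b · n = 533.6 × 452.4 × 3 / 1000 = 724.1 kN.
Design strength φR_n = 0.75 × 724.1 = 543 kN.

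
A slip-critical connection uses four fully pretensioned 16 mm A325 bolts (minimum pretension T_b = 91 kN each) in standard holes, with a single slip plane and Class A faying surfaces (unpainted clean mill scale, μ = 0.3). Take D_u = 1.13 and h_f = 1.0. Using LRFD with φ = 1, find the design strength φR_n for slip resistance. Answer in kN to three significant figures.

R_n = μ · D_u · h_f · T_b · n_s · n_b = 0.3 × 1.13 × 1.0 × 91 × 1 × 4 = 123.4 kN.
Design strength φR_n = 1 × 123.4 = 123 kN.

123 kN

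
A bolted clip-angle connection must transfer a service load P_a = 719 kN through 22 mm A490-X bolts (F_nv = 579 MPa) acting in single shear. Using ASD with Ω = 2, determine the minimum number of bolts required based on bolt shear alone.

A_b = π·22²/4 = 380.1 mm².
Per-bolt allowable strength R_n/Ω = 579 × 380.1 × 1 / 1000 / 2 = 110 kN.
n ≥ 719 / 110 = 6.533 → use 7 bolts.

7 bolts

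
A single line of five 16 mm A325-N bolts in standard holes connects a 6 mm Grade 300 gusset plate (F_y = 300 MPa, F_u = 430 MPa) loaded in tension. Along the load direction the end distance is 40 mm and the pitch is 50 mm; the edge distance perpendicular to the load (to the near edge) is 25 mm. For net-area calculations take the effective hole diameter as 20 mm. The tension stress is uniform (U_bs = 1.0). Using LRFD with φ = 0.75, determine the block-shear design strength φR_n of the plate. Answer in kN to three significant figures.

Shear plane L_v = 40 + 4·50 = 240 mm; A_gv = 240 × 6 = 1440 mm².
A_nv = (240 − 4.5·20) × 6 = 900 mm².
A_nt = (25 − 0.5·20) × 6 = 90 mm².
0.6 F_u A_nv = 232.2 kN; 0.6 F_y A_gv = 259.2 kN → shear rupture governs the shear term.
R_n = 232.2 + 1.0 × 430 × 90 / 1000 = 270.9 kN.
Design strength φR_n = 0.75 × 270.9 = 203 kN.

203 kN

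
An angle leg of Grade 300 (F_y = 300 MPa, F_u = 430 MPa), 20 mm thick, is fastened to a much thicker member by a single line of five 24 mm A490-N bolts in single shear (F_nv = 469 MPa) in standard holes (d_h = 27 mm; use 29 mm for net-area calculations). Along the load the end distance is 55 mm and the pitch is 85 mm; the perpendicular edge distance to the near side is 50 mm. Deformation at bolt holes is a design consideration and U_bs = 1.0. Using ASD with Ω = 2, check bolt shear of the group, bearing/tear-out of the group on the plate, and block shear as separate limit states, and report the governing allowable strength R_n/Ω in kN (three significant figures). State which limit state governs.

Bolt shear: A_b = π·24²/4 = 452.4 mm²; R_n = 469 × 452.4 × 5 × 1 / 1000 = 1061 kN → 1061 / 2 = 530 kN.
Bearing: edge l_c = 41.5, r_n = 428.3 kN; interior l_c = 58, r_n = 495.4 kN; R_n = 428.3 + 4·495.4 = 2410 kN → 1200 kN.
Block shear: A_gv = 7900, A_nv = 5290, A_nt = 710 mm²; R_n = min(0.6F_uA_nv, 0.6F_yA_gv) + U_bs·F_u·A_nt = 1670 kN → 835 kN.
Bolt shear governs: 530 kN.

530 kN (bolt shear governs)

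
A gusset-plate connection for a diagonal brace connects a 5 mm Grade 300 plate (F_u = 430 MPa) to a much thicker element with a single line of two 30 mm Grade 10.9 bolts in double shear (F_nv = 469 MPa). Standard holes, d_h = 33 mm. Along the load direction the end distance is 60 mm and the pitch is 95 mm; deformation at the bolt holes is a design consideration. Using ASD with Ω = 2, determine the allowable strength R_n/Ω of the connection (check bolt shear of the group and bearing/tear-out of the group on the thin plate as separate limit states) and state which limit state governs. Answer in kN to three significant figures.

134 kN (bearing governs)

Bolt shear: A_b = π·30²/4 = 706.9 mm²; R_n = 469 × 706.9 × 2 × 2 / 1000 = 1326 kN → 1326 / 2 = 663 kN.
Bearing (1.2 l_c t F_u ≤ 2.4 d t F_u): upper limit = 2.4·30·5·430 / 1000 = 154.8 kN.
  Edge l_c = 60 − 33/2 = 43.5 → r_n = 112.2 kN; interior l_c = 95 − 33 = 62 → r_n = 154.8 kN.
  R_n,bearing = 1·112.2 + 1·154.8 = 267 kN → 267 / 2 = 134 kN.
Bearing governs: 134 kN.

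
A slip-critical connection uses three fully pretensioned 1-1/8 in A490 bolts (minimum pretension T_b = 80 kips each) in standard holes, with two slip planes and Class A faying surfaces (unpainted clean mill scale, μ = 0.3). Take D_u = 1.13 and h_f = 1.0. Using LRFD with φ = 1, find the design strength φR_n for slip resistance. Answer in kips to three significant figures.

R_n = μ · D_u · h_f · T_b · n_s · n_b = 0.3 × 1.13 × 1.0 × 80 × 2 × 3 = 162.7 kips.
Design strength φR_n = 1 × 162.7 = 163 kips.

163 kips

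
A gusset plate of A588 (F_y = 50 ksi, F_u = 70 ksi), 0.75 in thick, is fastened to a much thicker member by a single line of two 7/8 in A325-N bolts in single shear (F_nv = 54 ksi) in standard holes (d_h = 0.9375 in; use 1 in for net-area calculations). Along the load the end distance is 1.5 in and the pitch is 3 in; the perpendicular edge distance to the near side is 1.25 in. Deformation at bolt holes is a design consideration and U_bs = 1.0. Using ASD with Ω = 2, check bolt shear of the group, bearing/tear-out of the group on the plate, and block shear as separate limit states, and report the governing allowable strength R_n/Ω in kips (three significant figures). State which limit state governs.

32.5 kips (bolt shear governs)

Bolt shear: A_b = π·0.875²/4 = 0.6013 in²; R_n = 54 × 0.6013 × 2 × 1 = 64.94 kips → 64.94 / 2 = 32.5 kips.
Bearing: edge l_c = 1.031, r_n = 64.97 kips; interior l_c = 2.062, r_n = 110.3 kips; R_n = 64.97 + 1·110.3 = 175.2 kips → 87.6 kips.
Block shear: A_gv = 3.375, A_nv = 2.25, A_nt = 0.5625 in²; R_n = min(0.6F_uA_nv, 0.6F_yA_gv) + U_bs·F_u·A_nt = 133.9 kips → 66.9 kips.
Bolt shear governs: 32.5 kips.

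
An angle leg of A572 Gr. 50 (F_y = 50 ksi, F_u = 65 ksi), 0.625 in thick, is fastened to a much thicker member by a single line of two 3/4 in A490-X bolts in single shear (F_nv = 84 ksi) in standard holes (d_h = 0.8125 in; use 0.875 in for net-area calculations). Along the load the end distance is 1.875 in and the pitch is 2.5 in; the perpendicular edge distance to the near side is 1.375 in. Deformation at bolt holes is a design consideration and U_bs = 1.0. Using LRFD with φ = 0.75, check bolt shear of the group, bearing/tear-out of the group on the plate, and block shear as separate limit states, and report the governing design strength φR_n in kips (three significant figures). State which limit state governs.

55.7 kips (bolt shear governs)

Bolt shear: A_b = π·0.75²/4 = 0.4418 in²; R_n = 84 × 0.4418 × 2 × 1 = 74.22 kips → 0.75 × 74.22 = 55.7 kips.
Bearing: edge l_c = 1.469, r_n = 71.6 kips; interior l_c = 1.688, r_n = 73.12 kips; R_n = 71.6 + 1·73.12 = 144.7 kips → 109 kips.
Block shear: A_gv = 2.734, A_nv = 1.914, A_nt = 0.5859 in²; R_n = min(0.6F_uA_nv, 0.6F_yA_gv) + U_bs·F_u·A_nt = 112.7 kips → 84.6 kips.
Bolt shear governs: 55.7 kips.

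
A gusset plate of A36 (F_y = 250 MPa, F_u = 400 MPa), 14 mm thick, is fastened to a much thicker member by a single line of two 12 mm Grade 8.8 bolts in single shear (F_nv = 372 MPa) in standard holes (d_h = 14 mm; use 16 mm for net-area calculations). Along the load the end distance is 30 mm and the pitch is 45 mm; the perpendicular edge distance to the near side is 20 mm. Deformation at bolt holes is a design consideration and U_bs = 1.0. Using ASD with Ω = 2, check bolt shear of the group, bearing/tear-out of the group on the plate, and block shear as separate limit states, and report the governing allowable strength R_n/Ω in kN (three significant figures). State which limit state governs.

Bolt shear: A_b = π·12²/4 = 113.1 mm²; R_n = 372 × 113.1 × 2 × 1 / 1000 = 84.14 kN → 84.14 / 2 = 42.1 kN.
Bearing: edge l_c = 23, r_n = 154.6 kN; interior l_c = 31, r_n = 161.3 kN; R_n = 154.6 + 1·161.3 = 315.8 kN → 158 kN.
Block shear: A_gv = 1050, A_nv = 714, A_nt = 168 mm²; R_n = min(0.6F_uA_nv, 0.6F_yA_gv) + U_bs·F_u·A_nt = 224.7 kN → 112 kN.
Bolt shear governs: 42.1 kN.

42.1 kN (bolt shear governs)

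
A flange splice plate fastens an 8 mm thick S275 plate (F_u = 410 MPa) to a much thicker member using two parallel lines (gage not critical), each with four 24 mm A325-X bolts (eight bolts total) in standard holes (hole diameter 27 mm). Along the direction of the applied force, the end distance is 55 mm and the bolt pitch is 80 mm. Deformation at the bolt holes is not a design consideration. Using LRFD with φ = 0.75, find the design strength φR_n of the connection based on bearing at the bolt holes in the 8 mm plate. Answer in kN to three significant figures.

1370 kN

Per bolt r_n = 1.5 l_c t F_u ≤ 3.0 d t F_u; upper limit = 3.0 × 24 × 8 × 410 / 1000 = 236.2 kN.
Edge bolt: l_c = 55 − 27/2 = 41.5 mm → 1.5 × 41.5 × 8 × 410 / 1000 = 204.2 → r_n = 204.2 kN.
Interior bolts: l_c = 80 − 27 = 53 mm → 1.5 × 53 × 8 × 410 / 1000 = 260.8 → r_n = 236.2 kN.
R_n = 2 × 204.2 + 6 × 236.2 = 1825 kN.
Design strength φR_n = 0.75 × 1825 = 1370 kN.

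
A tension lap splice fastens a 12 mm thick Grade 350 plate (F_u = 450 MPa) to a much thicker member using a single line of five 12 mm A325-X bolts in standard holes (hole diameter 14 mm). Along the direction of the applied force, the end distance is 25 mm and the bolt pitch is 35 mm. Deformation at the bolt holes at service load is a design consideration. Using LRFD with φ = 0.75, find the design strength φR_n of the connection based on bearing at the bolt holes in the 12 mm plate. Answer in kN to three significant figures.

496 kN

Per bolt r_n = 1.2 l_c t F_u ≤ 2.4 d t F_u; upper limit = 2.4 × 12 × 12 × 450 / 1000 = 155.5 kN.
Edge bolt: l_c = 25 − 14/2 = 18 mm → 1.2 × 18 × 12 × 450 / 1000 = 116.6 → r_n = 116.6 kN.
Interior bolts: l_c = 35 − 14 = 21 mm → 1.2 × 21 × 12 × 450 / 1000 = 136.1 → r_n = 136.1 kN.
R_n = 1 × 116.6 + 4 × 136.1 = 661 kN.
Design strength φR_n = 0.75 × 661 = 496 kN.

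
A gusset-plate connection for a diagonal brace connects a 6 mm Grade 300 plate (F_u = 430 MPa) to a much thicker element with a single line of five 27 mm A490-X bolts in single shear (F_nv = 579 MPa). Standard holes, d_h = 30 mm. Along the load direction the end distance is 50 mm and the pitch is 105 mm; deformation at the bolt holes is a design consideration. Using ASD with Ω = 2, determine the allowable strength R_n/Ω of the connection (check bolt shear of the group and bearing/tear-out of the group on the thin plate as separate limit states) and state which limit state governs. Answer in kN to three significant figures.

Bolt shear: A_b = π·27²/4 = 572.6 mm²; R_n = 579 × 572.6 × 5 × 1 / 1000 = 1658 kN → 1658 / 2 = 829 kN.
Bearing (1.2 l_c t F_u ≤ 2.4 d t F_u): upper limit = 2.4·27·6·430 / 1000 = 167.2 kN.
  Edge l_c = 50 − 30/2 = 35 → r_n = 108.4 kN; interior l_c = 105 − 30 = 75 → r_n = 167.2 kN.
  R_n,bearing = 1·108.4 + 4·167.2 = 777.1 kN → 777.1 / 2 = 389 kN.
Bearing governs: 389 kN.

389 kN (bearing governs)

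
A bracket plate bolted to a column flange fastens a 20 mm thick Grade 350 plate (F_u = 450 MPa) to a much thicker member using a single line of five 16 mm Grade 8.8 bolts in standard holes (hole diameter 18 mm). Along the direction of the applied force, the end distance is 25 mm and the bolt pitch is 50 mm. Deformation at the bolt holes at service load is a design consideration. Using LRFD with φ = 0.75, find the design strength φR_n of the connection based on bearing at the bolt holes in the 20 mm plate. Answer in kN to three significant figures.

1170 kN

Per bolt r_n = 1.2 l_c t F_u ≤ 2.4 d t F_u; upper limit = 2.4 × 16 × 20 × 450 / 1000 = 345.6 kN.
Edge bolt: l_c = 25 − 18/2 = 16 mm → 1.2 × 16 × 20 × 450 / 1000 = 172.8 → r_n = 172.8 kN.
Interior bolts: l_c = 50 − 18 = 32 mm → 1.2 × 32 × 20 × 450 / 1000 = 345.6 → r_n = 345.6 kN.
R_n = 1 × 172.8 + 4 × 345.6 = 1555 kN.
Design strength φR_n = 0.75 × 1555 = 1170 kN.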